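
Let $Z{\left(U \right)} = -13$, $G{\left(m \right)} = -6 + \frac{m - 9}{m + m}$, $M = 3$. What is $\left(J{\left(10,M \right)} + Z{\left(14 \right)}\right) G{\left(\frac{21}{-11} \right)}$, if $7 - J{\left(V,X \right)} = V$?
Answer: $\frac{352}{7} \approx 50.286$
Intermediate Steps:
$G{\left(m \right)} = -6 + \frac{-9 + m}{2 m}$
$J{\left(V,X \right)} = 7 - V$
$\left(J{\left(10,M \right)} + Z{\left(14 \right)}\right) G{\left(\frac{21}{-11} \right)} = \left(\left(7 - 10\right) - 13\right) \frac{-9 - 11 \frac{21}{-11}}{2 \frac{21}{-11}} = \left(\left(7 - 10\right) - 13\right) \frac{-9 - 11 \cdot 21 \left(- \frac{1}{11}\right)}{2 \cdot 21 \left(- \frac{1}{11}\right)} = \left(-3 - 13\right) \frac{-9 - -21}{2 \left(- \frac{21}{11}\right)} = - 16 \cdot \frac{1}{2} \left(- \frac{11}{21}\right) \left(-9 + 21\right) = - 16 \cdot \frac{1}{2} \left(- \frac{11}{21}\right) 12 = \left(-16\right) \left(- \frac{22}{7}\right) = \frac{352}{7}$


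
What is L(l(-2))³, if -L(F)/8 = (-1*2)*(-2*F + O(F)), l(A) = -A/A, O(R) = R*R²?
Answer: 4096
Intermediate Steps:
O(R) = R³
l(A) = -1 (l(A) = -1*1 = -1)
L(F) = -32*F + 16*F³ (L(F) = -8*(-1*2)*(-2*F + F³) = -(-16)*(F³ - 2*F) = -8*(-2*F³ + 4*F) = -32*F + 16*F³)
L(l(-2))³ = (16*(-1)*(-2 + (-1)²))³ = (16*(-1)*(-2 + 1))³ = (16*(-1)*(-1))³ = 16³ = 4096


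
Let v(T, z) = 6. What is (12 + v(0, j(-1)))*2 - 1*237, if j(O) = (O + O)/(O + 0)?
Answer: -201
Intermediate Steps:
j(O) = 2 (j(O) = (2*O)/O = 2)
(12 + v(0, j(-1)))*2 - 1*237 = (12 + 6)*2 - 1*237 = 18*2 - 237 = 36 - 237 = -201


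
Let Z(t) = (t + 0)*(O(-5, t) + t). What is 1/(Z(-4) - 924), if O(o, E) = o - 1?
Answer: -1/884 ≈ -0.0011312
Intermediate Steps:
O(o, E) = -1 + o
Z(t) = t*(-6 + t) (Z(t) = (t + 0)*((-1 - 5) + t) = t*(-6 + t))
1/(Z(-4) - 924) = 1/(-4*(-6 - 4) - 924) = 1/(-4*(-10) - 924) = 1/(40 - 924) = 1/(-884) = -1/884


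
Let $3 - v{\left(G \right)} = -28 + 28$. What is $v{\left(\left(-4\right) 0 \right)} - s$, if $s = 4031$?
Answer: $-4028$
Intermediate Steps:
$v{\left(G \right)} = 3$ ($v{\left(G \right)} = 3 - \left(-28 + 28\right) = 3 - 0 = 3 + 0 = 3$)
$v{\left(\left(-4\right) 0 \right)} - s = 3 - 4031 = -4028$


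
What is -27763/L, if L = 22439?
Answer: -27763/22439 ≈ -1.2373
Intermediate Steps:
-27763/L = -27763/22439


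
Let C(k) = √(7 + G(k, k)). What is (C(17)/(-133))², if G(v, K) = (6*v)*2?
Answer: 211/17689 ≈ 0.011928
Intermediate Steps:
G(v, K) = 12*v
C(k) = √(7 + 12*k)
(C(17)/(-133))² = (√(7 + 12*17)/(-133))² = (√(7 + 204)*(-1/133))² = (√211*(-1/133))² = (-√211/133)² = 211/17689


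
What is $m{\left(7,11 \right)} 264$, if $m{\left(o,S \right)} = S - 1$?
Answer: $2640$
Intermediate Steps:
$m{\left(o,S \right)} = -1 + S$
$m{\left(7,11 \right)} 264 = \left(-1 + 11\right) 264 = 10 \cdot 264 = 2640$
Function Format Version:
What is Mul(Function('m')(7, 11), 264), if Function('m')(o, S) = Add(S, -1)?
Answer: 2640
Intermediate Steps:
Function('m')(o, S) = Add(-1, S)
Mul(Function('m')(7, 11), 264) = Mul(Add(-1, 11), 264) = Mul(10, 264) = 2640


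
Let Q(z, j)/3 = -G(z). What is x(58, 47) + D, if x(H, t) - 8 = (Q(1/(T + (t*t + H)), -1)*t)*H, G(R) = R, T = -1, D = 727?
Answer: 828666/1133 ≈ 731.39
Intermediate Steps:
Q(z, j) = -3*z (Q(z, j) = 3*(-z) = -3*z)
x(H, t) = 8 - 3*H*t/(-1 + H + t²) (x(H, t) = 8 + ((-3/(-1 + (t*t + H)))*t)*H = 8 + ((-3/(-1 + (t² + H)))*t)*H = 8 + ((-3/(-1 + (H + t²)))*t)*H = 8 + ((-3/(-1 + H + t²))*t)*H = 8 + (-3*t/(-1 + H + t²))*H = 8 - 3*H*t/(-1 + H + t²))
x(58, 47) + D = (-8 + 8*58 + 8*47² - 3*58*47)/(-1 + 58 + 47²) + 727 = (-8 + 464 + 8*2209 - 8178)/(-1 + 58 + 2209) + 727 = (-8 + 464 + 17672 - 8178)/2266 + 727 = (1/2266)*9950 + 727 = 4975/1133 + 727 = 828666/1133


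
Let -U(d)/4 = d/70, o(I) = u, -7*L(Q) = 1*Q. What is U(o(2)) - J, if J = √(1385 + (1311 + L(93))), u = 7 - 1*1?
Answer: -12/35 - √131453/7 ≈ -52.138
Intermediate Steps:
L(Q) = -Q/7
u = 6 (u = 7 - 1 = 6)
o(I) = 6
U(d) = -2*d/35 (U(d) = -4*d/70 = -2*d/35)
J = √131453/7 (J = √(1385 + (1311 - ⅐*93)) = √(1385 + (1311 - 93/7)) = √(1385 + 9084/7) = √(18779/7) = √131453/7 ≈ 51.795)
U(o(2)) - J = -2/35*6 - √131453/7 = -12/35 - √131453/7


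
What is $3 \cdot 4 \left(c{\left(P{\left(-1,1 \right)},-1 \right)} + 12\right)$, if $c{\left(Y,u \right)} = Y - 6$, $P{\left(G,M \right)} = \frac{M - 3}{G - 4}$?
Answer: $\frac{384}{5} \approx 76.8$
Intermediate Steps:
$P{\left(G,M \right)} = \frac{-3 + M}{-4 + G}$
$c{\left(Y,u \right)} = -6 + Y$ ($c{\left(Y,u \right)} = Y - 6 = -6 + Y$)
$3 \cdot 4 \left(c{\left(P{\left(-1,1 \right)},-1 \right)} + 12\right) = 3 \cdot 4 \left(\left(-6 + \frac{-3 + 1}{-4 - 1}\right) + 12\right) = 12 \left(\left(-6 + \frac{1}{-5} \left(-2\right)\right) + 12\right) = 12 \left(\left(-6 - - \frac{2}{5}\right) + 12\right) = 12 \left(\left(-6 + \frac{2}{5}\right) + 12\right) = 12 \left(- \frac{28}{5} + 12\right) = 12 \cdot \frac{32}{5} = \frac{384}{5}$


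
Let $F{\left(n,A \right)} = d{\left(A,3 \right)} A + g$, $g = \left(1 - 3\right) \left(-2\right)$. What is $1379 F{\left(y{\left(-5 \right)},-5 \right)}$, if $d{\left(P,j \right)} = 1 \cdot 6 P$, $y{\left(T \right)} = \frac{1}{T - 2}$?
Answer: $212366$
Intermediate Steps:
$y{\left(T \right)} = \frac{1}{-2 + T}$
$d{\left(P,j \right)} = 6 P$
$g = 4$ ($g = \left(-2\right) \left(-2\right) = 4$)
$F{\left(n,A \right)} = 4 + 6 A^{2}$ ($F{\left(n,A \right)} = 6 A A + 4 = 6 A^{2} + 4 = 4 + 6 A^{2}$)
$1379 F{\left(y{\left(-5 \right)},-5 \right)} = 1379 \left(4 + 6 \left(-5\right)^{2}\right) = 1379 \left(4 + 6 \cdot 25\right) = 1379 \left(4 + 150\right) = 1379 \cdot 154 = 212366$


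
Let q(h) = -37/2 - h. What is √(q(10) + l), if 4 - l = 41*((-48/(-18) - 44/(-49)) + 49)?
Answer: I*√3844902/42 ≈ 46.687*I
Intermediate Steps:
l = -316219/147 (l = 4 - 41*((-48/(-18) - 44/(-49)) + 49) = 4 - 41*((-48*(-1/18) - 44*(-1/49)) + 49) = 4 - 41*((8/3 + 44/49) + 49) = 4 - 41*(524/147 + 49) = 4 - 41*7727/147 = 4 - 1*316807/147 = 4 - 316807/147 = -316219/147 ≈ -2151.1)
q(h) = -37/2 - h (q(h) = -37*½ - h = -37/2 - h)
√(q(10) + l) = √((-37/2 - 1*10) - 316219/147) = √((-37/2 - 10) - 316219/147) = √(-57/2 - 316219/147) = √(-640817/294) = I*√3844902/42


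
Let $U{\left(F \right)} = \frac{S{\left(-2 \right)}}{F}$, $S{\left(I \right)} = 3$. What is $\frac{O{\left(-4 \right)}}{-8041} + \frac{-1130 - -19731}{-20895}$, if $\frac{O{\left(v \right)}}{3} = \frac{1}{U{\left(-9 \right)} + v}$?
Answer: $- \frac{1944230278}{2184217035} \approx -0.89013$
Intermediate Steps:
$U{\left(F \right)} = \frac{3}{F}$
$O{\left(v \right)} = \frac{3}{- \frac{1}{3} + v}$ ($O{\left(v \right)} = \frac{3}{\frac{3}{-9} + v} = \frac{3}{3 \left(- \frac{1}{9}\right) + v} = \frac{3}{- \frac{1}{3} + v}$)
$\frac{O{\left(-4 \right)}}{-8041} + \frac{-1130 - -19731}{-20895} = \frac{9 \frac{1}{-1 + 3 \left(-4\right)}}{-8041} + \frac{-1130 - -19731}{-20895} = \frac{9}{-1 - 12} \left(- \frac{1}{8041}\right) + \left(-1130 + 19731\right) \left(- \frac{1}{20895}\right) = \frac{9}{-13} \left(- \frac{1}{8041}\right) + 18601 \left(- \frac{1}{20895}\right) = 9 \left(- \frac{1}{13}\right) \left(- \frac{1}{8041}\right) - \frac{18601}{20895} = \left(- \frac{9}{13}\right) \left(- \frac{1}{8041}\right) - \frac{18601}{20895} = \frac{9}{104533} - \frac{18601}{20895} = - \frac{1944230278}{2184217035}$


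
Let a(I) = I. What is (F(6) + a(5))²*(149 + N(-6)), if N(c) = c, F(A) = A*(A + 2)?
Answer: 401687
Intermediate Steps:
F(A) = A*(2 + A)
(F(6) + a(5))²*(149 + N(-6)) = (6*(2 + 6) + 5)²*(149 - 6) = (6*8 + 5)²*143 = (48 + 5)²*143 = 53²*143 = 2809*143 = 401687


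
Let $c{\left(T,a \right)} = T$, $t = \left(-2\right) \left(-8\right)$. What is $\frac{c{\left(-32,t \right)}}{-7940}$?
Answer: $\frac{8}{1985} \approx 0.0040302$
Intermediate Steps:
$t = 16$
$\frac{c{\left(-32,t \right)}}{-7940} = - \frac{32}{-7940} = \left(-32\right) \left(- \frac{1}{7940}\right) = \frac{8}{1985}$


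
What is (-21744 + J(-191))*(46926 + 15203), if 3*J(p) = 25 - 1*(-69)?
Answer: -4046958802/3 ≈ -1.3490e+9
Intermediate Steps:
J(p) = 94/3 (J(p) = (25 - 1*(-69))/3 = (25 + 69)/3 = (⅓)*94 = 94/3)
(-21744 + J(-191))*(46926 + 15203) = (-21744 + 94/3)*(46926 + 15203) = -65138/3*62129 = -4046958802/3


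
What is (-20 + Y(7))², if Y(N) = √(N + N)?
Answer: (20 - √14)² ≈ 264.33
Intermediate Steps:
Y(N) = √2*√N (Y(N) = √(2*N) = √2*√N)
(-20 + Y(7))² = (-20 + √2*√7)² = (-20 + √14)²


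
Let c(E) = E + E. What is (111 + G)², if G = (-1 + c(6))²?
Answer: 53824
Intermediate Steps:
c(E) = 2*E
G = 121 (G = (-1 + 2*6)² = (-1 + 12)² = 11² = 121)
(111 + G)² = (111 + 121)² = 232² = 53824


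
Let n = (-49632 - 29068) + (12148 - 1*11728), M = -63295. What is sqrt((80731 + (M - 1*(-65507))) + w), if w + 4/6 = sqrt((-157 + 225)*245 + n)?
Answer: sqrt(746481 + 18*I*sqrt(15405))/3 ≈ 288.0 + 0.43097*I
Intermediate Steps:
n = -78280 (n = -78700 + (12148 - 11728) = -78700 + 420 = -78280)
w = -2/3 + 2*I*sqrt(15405) (w = -2/3 + sqrt((-157 + 225)*245 - 78280) = -2/3 + sqrt(68*245 - 78280) = -2/3 + sqrt(16660 - 78280) = -2/3 + sqrt(-61620) = -2/3 + 2*I*sqrt(15405) ≈ -0.66667 + 248.23*I)
sqrt((80731 + (M - 1*(-65507))) + w) = sqrt((80731 + (-63295 - 1*(-65507))) + (-2/3 + 2*I*sqrt(15405))) = sqrt((80731 + (-63295 + 65507)) + (-2/3 + 2*I*sqrt(15405))) = sqrt((80731 + 2212) + (-2/3 + 2*I*sqrt(15405))) = sqrt(82943 + (-2/3 + 2*I*sqrt(15405))) = sqrt(248827/3 + 2*I*sqrt(15405))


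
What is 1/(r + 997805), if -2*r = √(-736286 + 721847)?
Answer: 3991220/3982459286539 + 2*I*√14439/3982459286539 ≈ 1.0022e-6 + 6.0346e-11*I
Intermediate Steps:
r = -I*√14439/2 (r = -√(-736286 + 721847)/2 = -I*√14439/2 ≈ -60.081*I)
1/(r + 997805) = 1/(-I*√14439/2 + 997805) = 1/(997805 - I*√14439/2)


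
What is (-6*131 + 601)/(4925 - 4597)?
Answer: -185/328 ≈ -0.56402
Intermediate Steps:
(-6*131 + 601)/(4925 - 4597) = (-786 + 601)/328 = -185*1/328 = -185/328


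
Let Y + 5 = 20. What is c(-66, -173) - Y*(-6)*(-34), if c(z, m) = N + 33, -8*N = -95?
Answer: -24121/8 ≈ -3015.1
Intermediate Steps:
Y = 15 (Y = -5 + 20 = 15)
N = 95/8 (N = -1/8*(-95) = 95/8 ≈ 11.875)
c(z, m) = 359/8 (c(z, m) = 95/8 + 33 = 359/8)
c(-66, -173) - Y*(-6)*(-34) = 359/8 - 15*(-6)*(-34) = 359/8 - (-90)*(-34) = 359/8 - 1*3060 = 359/8 - 3060 = -24121/8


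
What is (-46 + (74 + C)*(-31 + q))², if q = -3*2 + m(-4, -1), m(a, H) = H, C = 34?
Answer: 17222500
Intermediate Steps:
q = -7 (q = -3*2 - 1 = -6 - 1 = -7)
(-46 + (74 + C)*(-31 + q))² = (-46 + (74 + 34)*(-31 - 7))² = (-46 + 108*(-38))² = (-46 - 4104)² = (-4150)² = 17222500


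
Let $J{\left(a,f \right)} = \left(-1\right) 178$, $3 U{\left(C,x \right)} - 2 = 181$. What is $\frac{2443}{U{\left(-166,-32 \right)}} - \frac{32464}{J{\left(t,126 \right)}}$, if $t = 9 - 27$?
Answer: $\frac{1207579}{5429} \approx 222.43$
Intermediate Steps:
$U{\left(C,x \right)} = 61$ ($U{\left(C,x \right)} = \frac{2}{3} + \frac{1}{3} \cdot 181 = \frac{2}{3} + \frac{181}{3} = 61$)
$t = -18$ ($t = 9 - 27 = -18$)
$J{\left(a,f \right)} = -178$
$\frac{2443}{U{\left(-166,-32 \right)}} - \frac{32464}{J{\left(t,126 \right)}} = \frac{2443}{61} - \frac{32464}{-178} = 2443 \cdot \frac{1}{61} - - \frac{16232}{89} = \frac{2443}{61} + \frac{16232}{89} = \frac{1207579}{5429}$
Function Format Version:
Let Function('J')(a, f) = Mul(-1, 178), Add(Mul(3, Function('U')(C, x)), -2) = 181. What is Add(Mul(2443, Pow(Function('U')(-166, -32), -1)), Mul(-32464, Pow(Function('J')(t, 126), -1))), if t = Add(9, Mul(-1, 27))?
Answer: Rational(1207579, 5429) ≈ 222.43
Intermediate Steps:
Function('U')(C, x) = 61 (Function('U')(C, x) = Add(Rational(2, 3), Mul(Rational(1, 3), 181)) = Add(Rational(2, 3), Rational(181, 3)) = 61)
t = -18 (t = Add(9, -27) = -18)
Function('J')(a, f) = -178
Add(Mul(2443, Pow(Function('U')(-166, -32), -1)), Mul(-32464, Pow(Function('J')(t, 126), -1))) = Add(Mul(2443, Pow(61, -1)), Mul(-32464, Pow(-178, -1))) = Add(Mul(2443, Rational(1, 61)), Mul(-32464, Rational(-1, 178))) = Add(Rational(2443, 61), Rational(16232, 89)) = Rational(1207579, 5429)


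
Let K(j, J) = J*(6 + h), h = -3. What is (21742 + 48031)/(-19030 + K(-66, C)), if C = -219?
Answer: -69773/19687 ≈ -3.5441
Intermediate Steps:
K(j, J) = 3*J (K(j, J) = J*(6 - 3) = J*3 = 3*J)
(21742 + 48031)/(-19030 + K(-66, C)) = (21742 + 48031)/(-19030 + 3*(-219)) = 69773/(-19030 - 657) = 69773/(-19687) = 69773*(-1/19687) = -69773/19687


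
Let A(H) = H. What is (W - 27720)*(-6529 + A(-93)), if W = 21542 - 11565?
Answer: 117494146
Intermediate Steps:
W = 9977
(W - 27720)*(-6529 + A(-93)) = (9977 - 27720)*(-6529 - 93) = -17743*(-6622) = 117494146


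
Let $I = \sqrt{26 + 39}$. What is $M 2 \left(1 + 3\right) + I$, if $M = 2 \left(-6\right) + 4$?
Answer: $-64 + \sqrt{65} \approx -55.938$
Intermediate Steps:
$M = -8$ ($M = -12 + 4 = -8$)
$I = \sqrt{65} \approx 8.0623$
$M 2 \left(1 + 3\right) + I = - 8 \cdot 2 \left(1 + 3\right) + \sqrt{65} = - 8 \cdot 2 \cdot 4 + \sqrt{65} = \left(-8\right) 8 + \sqrt{65} = -64 + \sqrt{65}$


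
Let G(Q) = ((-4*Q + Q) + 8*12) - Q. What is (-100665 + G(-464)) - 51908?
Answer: -150621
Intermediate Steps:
G(Q) = 96 - 4*Q (G(Q) = (-3*Q + 96) - Q = (96 - 3*Q) - Q = 96 - 4*Q)
(-100665 + G(-464)) - 51908 = (-100665 + (96 - 4*(-464))) - 51908 = (-100665 + (96 + 1856)) - 51908 = (-100665 + 1952) - 51908 = -98713 - 51908 = -150621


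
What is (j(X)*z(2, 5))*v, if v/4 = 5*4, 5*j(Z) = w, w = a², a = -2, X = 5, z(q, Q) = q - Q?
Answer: -192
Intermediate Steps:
w = 4 (w = (-2)² = 4)
j(Z) = ⅘ (j(Z) = (⅕)*4 = ⅘)
v = 80 (v = 4*(5*4) = 4*20 = 80)
(j(X)*z(2, 5))*v = (4*(2 - 1*5)/5)*80 = (4*(2 - 5)/5)*80 = ((⅘)*(-3))*80 = -12/5*80 = -192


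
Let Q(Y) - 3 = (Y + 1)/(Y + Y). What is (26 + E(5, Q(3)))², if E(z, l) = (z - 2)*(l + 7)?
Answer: 3364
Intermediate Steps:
Q(Y) = 3 + (1 + Y)/(2*Y) (Q(Y) = 3 + (Y + 1)/(Y + Y) = 3 + (1 + Y)/((2*Y)) = 3 + (1 + Y)*(1/(2*Y)) = 3 + (1 + Y)/(2*Y))
E(z, l) = (-2 + z)*(7 + l)
(26 + E(5, Q(3)))² = (26 + (-14 - (1 + 7*3)/3 + 7*5 + ((½)*(1 + 7*3)/3)*5))² = (26 + (-14 - (1 + 21)/3 + 35 + ((½)*(⅓)*(1 + 21))*5))² = (26 + (-14 - 22/3 + 35 + ((½)*(⅓)*22)*5))² = (26 + (-14 - 2*11/3 + 35 + (11/3)*5))² = (26 + (-14 - 22/3 + 35 + 55/3))² = (26 + 32)² = 58² = 3364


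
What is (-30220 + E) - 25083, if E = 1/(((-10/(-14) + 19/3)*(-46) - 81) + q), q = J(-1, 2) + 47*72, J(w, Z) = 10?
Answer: -3471092774/62765 ≈ -55303.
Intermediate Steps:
q = 3394 (q = 10 + 47*72 = 10 + 3384 = 3394)
E = 21/62765 (E = 1/(((-10/(-14) + 19/3)*(-46) - 81) + 3394) = 1/(((-10*(-1/14) + 19*(⅓))*(-46) - 81) + 3394) = 1/(((5/7 + 19/3)*(-46) - 81) + 3394) = 1/(((148/21)*(-46) - 81) + 3394) = 1/((-6808/21 - 81) + 3394) = 1/(-8509/21 + 3394) = 1/(62765/21) = 21/62765 ≈ 0.00033458)
(-30220 + E) - 25083 = (-30220 + 21/62765) - 25083 = -1896758279/62765 - 25083 = -3471092774/62765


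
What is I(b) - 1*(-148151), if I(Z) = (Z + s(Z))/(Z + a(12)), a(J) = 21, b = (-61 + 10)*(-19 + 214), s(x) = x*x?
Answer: 114279787/827 ≈ 1.3819e+5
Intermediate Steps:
s(x) = x²
b = -9945 (b = -51*195 = -9945)
I(Z) = (Z + Z²)/(21 + Z) (I(Z) = (Z + Z²)/(Z + 21) = (Z + Z²)/(21 + Z))
I(b) - 1*(-148151) = -9945*(1 - 9945)/(21 - 9945) - 1*(-148151) = -9945*(-9944)/(-9924) + 148151 = -9945*(-1/9924)*(-9944) + 148151 = -8241090/827 + 148151 = 114279787/827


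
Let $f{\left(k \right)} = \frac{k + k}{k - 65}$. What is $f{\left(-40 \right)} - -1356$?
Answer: $\frac{28492}{21} \approx 1356.8$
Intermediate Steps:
$f{\left(k \right)} = \frac{2 k}{-65 + k}$
$f{\left(-40 \right)} - -1356 = 2 \left(-40\right) \frac{1}{-65 - 40} - -1356 = 2 \left(-40\right) \frac{1}{-105} + 1356 = 2 \left(-40\right) \left(- \frac{1}{105}\right) + 1356 = \frac{16}{21} + 1356 = \frac{28492}{21}$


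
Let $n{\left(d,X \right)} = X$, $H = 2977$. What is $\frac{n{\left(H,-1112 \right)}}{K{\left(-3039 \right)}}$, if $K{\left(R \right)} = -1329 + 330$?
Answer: $\frac{1112}{999} \approx 1.1131$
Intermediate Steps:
$K{\left(R \right)} = -999$
$\frac{n{\left(H,-1112 \right)}}{K{\left(-3039 \right)}} = - \frac{1112}{-999} = \left(-1112\right) \left(- \frac{1}{999}\right) = \frac{1112}{999}$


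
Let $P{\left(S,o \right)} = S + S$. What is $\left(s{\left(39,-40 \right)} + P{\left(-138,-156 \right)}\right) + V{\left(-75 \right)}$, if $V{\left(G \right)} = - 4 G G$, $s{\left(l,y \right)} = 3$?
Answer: $-22773$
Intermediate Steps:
$P{\left(S,o \right)} = 2 S$
$V{\left(G \right)} = - 4 G^{2}$
$\left(s{\left(39,-40 \right)} + P{\left(-138,-156 \right)}\right) + V{\left(-75 \right)} = \left(3 + 2 \left(-138\right)\right) - 4 \left(-75\right)^{2} = \left(3 - 276\right) - 22500 = -273 - 22500 = -22773$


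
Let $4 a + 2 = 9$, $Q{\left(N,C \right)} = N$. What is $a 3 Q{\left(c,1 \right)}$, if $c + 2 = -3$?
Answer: $- \frac{105}{4} \approx -26.25$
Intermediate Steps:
$c = -5$ ($c = -2 - 3 = -5$)
$a = \frac{7}{4}$ ($a = - \frac{1}{2} + \frac{1}{4} \cdot 9 = - \frac{1}{2} + \frac{9}{4} = \frac{7}{4} \approx 1.75$)
$a 3 Q{\left(c,1 \right)} = \frac{7}{4} \cdot 3 \left(-5\right) = \frac{21}{4} \left(-5\right) = - \frac{105}{4}$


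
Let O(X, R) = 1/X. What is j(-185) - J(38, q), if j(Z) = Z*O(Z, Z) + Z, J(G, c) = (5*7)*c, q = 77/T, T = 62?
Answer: -14103/62 ≈ -227.47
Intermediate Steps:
q = 77/62 ≈ 1.2419
J(G, c) = 35*c
j(Z) = 1 + Z (j(Z) = Z/Z + Z = 1 + Z)
j(-185) - J(38, q) = (1 - 185) - 35*77/62 = -184 - 1*2695/62 = -184 - 2695/62 = -14103/62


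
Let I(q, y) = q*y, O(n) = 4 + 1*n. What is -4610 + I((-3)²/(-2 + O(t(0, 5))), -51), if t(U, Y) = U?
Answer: -9679/2 ≈ -4839.5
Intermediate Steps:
O(n) = 4 + n
-4610 + I((-3)²/(-2 + O(t(0, 5))), -51) = -4610 + ((-3)²/(-2 + (4 + 0)))*(-51) = -4610 + (9/(-2 + 4))*(-51) = -4610 + (9/2)*(-51) = -4610 - 459/2 = -9679/2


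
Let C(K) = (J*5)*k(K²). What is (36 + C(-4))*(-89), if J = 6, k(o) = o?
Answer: -45924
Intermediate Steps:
C(K) = 30*K² (C(K) = (6*5)*K² = 30*K²)
(36 + C(-4))*(-89) = (36 + 30*(-4)²)*(-89) = (36 + 30*16)*(-89) = (36 + 480)*(-89) = 516*(-89) = -45924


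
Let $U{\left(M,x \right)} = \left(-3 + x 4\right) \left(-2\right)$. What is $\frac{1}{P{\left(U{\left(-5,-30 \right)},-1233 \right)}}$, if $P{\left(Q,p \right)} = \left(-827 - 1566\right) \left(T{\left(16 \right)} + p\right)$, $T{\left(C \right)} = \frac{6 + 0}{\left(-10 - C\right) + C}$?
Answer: $\frac{5}{14760024} \approx 3.3875 \cdot 10^{-7}$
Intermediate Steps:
$T{\left(C \right)} = - \frac{3}{5}$ ($T{\left(C \right)} = \frac{6}{-10} = 6 \left(- \frac{1}{10}\right) = - \frac{3}{5}$)
$U{\left(M,x \right)} = 6 - 8 x$ ($U{\left(M,x \right)} = \left(-3 + 4 x\right) \left(-2\right) = 6 - 8 x$)
$P{\left(Q,p \right)} = \frac{7179}{5} - 2393 p$ ($P{\left(Q,p \right)} = \left(-827 - 1566\right) \left(- \frac{3}{5} + p\right) = - 2393 \left(- \frac{3}{5} + p\right) = \frac{7179}{5} - 2393 p$)
$\frac{1}{P{\left(U{\left(-5,-30 \right)},-1233 \right)}} = \frac{1}{\frac{7179}{5} - -2950569} = \frac{1}{\frac{7179}{5} + 2950569} = \frac{1}{\frac{14760024}{5}} = \frac{5}{14760024}$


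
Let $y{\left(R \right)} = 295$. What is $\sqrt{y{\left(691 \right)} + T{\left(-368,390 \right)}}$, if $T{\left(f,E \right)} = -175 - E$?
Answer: $3 i \sqrt{30} \approx 16.432 i$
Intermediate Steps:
$\sqrt{y{\left(691 \right)} + T{\left(-368,390 \right)}} = \sqrt{295 - 565} = \sqrt{-270} = 3 i \sqrt{30}$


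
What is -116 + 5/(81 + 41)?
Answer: -14147/122 ≈ -115.96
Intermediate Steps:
-116 + 5/(81 + 41) = -116 + 5/122 = -14147/122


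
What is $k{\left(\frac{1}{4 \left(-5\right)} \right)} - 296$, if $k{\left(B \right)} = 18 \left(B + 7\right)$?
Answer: $- \frac{1709}{10} \approx -170.9$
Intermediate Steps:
$k{\left(B \right)} = 126 + 18 B$ ($k{\left(B \right)} = 18 \left(7 + B\right) = 126 + 18 B$)
$k{\left(\frac{1}{4 \left(-5\right)} \right)} - 296 = \left(126 + \frac{18}{4 \left(-5\right)}\right) - 296 = \left(126 + \frac{18}{-20}\right) - 296 = \left(126 + 18 \left(- \frac{1}{20}\right)\right) - 296 = \left(126 - \frac{9}{10}\right) - 296 = \frac{1251}{10} - 296 = - \frac{1709}{10}$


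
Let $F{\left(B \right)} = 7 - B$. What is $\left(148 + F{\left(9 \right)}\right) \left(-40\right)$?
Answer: $-5840$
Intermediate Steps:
$\left(148 + F{\left(9 \right)}\right) \left(-40\right) = \left(148 + \left(7 - 9\right)\right) \left(-40\right) = \left(148 - 2\right) \left(-40\right) = 146 \left(-40\right) = -5840$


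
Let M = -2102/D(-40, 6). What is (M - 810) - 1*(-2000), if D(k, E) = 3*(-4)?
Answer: 8191/6 ≈ 1365.2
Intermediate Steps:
D(k, E) = -12
M = 1051/6 (M = -2102/(-12) = -2102*(-1/12) = 1051/6 ≈ 175.17)
(M - 810) - 1*(-2000) = (1051/6 - 810) - 1*(-2000) = -3809/6 + 2000 = 8191/6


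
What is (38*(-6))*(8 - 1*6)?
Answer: -456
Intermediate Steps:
(38*(-6))*(8 - 1*6) = -228*(8 - 6) = -228*2 = -456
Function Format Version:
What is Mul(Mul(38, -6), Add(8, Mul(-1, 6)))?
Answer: -456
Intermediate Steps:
Mul(Mul(38, -6), Add(8, Mul(-1, 6))) = Mul(-228, Add(8, -6)) = Mul(-228, 2) = -456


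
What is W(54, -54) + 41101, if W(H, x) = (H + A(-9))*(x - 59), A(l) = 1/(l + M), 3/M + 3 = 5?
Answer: 525211/15 ≈ 35014.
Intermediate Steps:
M = 3/2 (M = 3/(-3 + 5) = 3/2 ≈ 1.5000)
A(l) = 1/(3/2 + l) (A(l) = 1/(l + 3/2) = 1/(3/2 + l))
W(H, x) = (-59 + x)*(-2/15 + H) (W(H, x) = (H + 2/(3 + 2*(-9)))*(x - 59) = (H + 2/(3 - 18))*(-59 + x) = (H + 2/(-15))*(-59 + x) = (H + 2*(-1/15))*(-59 + x) = (H - 2/15)*(-59 + x) = (-2/15 + H)*(-59 + x) = (-59 + x)*(-2/15 + H))
W(54, -54) + 41101 = (118/15 - 59*54 - 2/15*(-54) + 54*(-54)) + 41101 = (118/15 - 3186 + 36/5 - 2916) + 41101 = -91304/15 + 41101 = 525211/15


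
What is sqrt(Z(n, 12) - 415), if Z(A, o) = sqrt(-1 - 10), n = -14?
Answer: sqrt(-415 + I*sqrt(11)) ≈ 0.0814 + 20.372*I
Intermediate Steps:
Z(A, o) = I*sqrt(11) (Z(A, o) = sqrt(-11) = I*sqrt(11))
sqrt(Z(n, 12) - 415) = sqrt(I*sqrt(11) - 415) = sqrt(-415 + I*sqrt(11))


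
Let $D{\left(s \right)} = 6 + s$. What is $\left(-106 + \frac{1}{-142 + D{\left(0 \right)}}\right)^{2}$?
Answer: $\frac{207849889}{18496} \approx 11238.0$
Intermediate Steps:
$\left(-106 + \frac{1}{-142 + D{\left(0 \right)}}\right)^{2} = \left(-106 + \frac{1}{-142 + \left(6 + 0\right)}\right)^{2} = \left(-106 + \frac{1}{-142 + 6}\right)^{2} = \left(-106 + \frac{1}{-136}\right)^{2} = \left(-106 - \frac{1}{136}\right)^{2} = \left(- \frac{14417}{136}\right)^{2} = \frac{207849889}{18496}$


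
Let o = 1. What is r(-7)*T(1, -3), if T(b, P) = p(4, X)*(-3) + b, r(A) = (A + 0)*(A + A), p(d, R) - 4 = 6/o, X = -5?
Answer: -2842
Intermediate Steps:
p(d, R) = 10 (p(d, R) = 4 + 6/1 = 4 + 6*1 = 4 + 6 = 10)
r(A) = 2*A² (r(A) = A*(2*A) = 2*A²)
T(b, P) = -30 + b (T(b, P) = 10*(-3) + b = -30 + b)
r(-7)*T(1, -3) = (2*(-7)²)*(-30 + 1) = (2*49)*(-29) = 98*(-29) = -2842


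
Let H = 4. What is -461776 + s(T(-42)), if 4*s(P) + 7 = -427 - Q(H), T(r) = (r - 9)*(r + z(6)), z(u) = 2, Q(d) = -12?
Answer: -923763/2 ≈ -4.6188e+5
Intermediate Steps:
T(r) = (-9 + r)*(2 + r) (T(r) = (r - 9)*(r + 2) = (-9 + r)*(2 + r))
s(P) = -211/2 (s(P) = -7/4 + (-427 - 1*(-12))/4 = -7/4 + (-427 + 12)/4 = -7/4 + (¼)*(-415) = -7/4 - 415/4 = -211/2)
-461776 + s(T(-42)) = -461776 - 211/2 = -923763/2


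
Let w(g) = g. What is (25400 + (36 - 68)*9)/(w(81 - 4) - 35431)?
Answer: -12556/17677 ≈ -0.71030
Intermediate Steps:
(25400 + (36 - 68)*9)/(w(81 - 4) - 35431) = (25400 + (36 - 68)*9)/((81 - 4) - 35431) = (25400 - 32*9)/(77 - 35431) = (25400 - 288)/(-35354) = 25112*(-1/35354) = -12556/17677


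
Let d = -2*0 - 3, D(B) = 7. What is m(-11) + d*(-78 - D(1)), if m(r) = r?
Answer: 244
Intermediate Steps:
d = -3 (d = 0 - 3 = -3)
m(-11) + d*(-78 - D(1)) = -11 - 3*(-78 - 1*7) = -11 - 3*(-78 - 7) = -11 - 3*(-85) = -11 + 255 = 244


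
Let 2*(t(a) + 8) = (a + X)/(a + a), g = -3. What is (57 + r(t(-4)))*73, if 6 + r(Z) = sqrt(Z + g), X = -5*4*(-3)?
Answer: 3723 + 73*I*sqrt(58)/2 ≈ 3723.0 + 277.98*I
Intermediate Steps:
X = 60 (X = -20*(-3) = 60)
t(a) = -8 + (60 + a)/(4*a) (t(a) = -8 + ((a + 60)/(a + a))/2 = -8 + ((60 + a)/((2*a)))/2 = -8 + ((60 + a)*(1/(2*a)))/2 = -8 + ((60 + a)/(2*a))/2 = -8 + (60 + a)/(4*a))
r(Z) = -6 + sqrt(-3 + Z) (r(Z) = -6 + sqrt(Z - 3) = -6 + sqrt(-3 + Z))
(57 + r(t(-4)))*73 = (57 + (-6 + sqrt(-3 + (-31/4 + 15/(-4)))))*73 = (57 + (-6 + sqrt(-3 + (-31/4 + 15*(-1/4)))))*73 = (57 + (-6 + sqrt(-3 + (-31/4 - 15/4))))*73 = (57 + (-6 + sqrt(-3 - 23/2)))*73 = (57 + (-6 + sqrt(-29/2)))*73 = (57 + (-6 + I*sqrt(58)/2))*73 = (51 + I*sqrt(58)/2)*73 = 3723 + 73*I*sqrt(58)/2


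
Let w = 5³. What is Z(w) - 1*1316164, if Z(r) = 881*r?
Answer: -1206039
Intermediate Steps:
w = 125
Z(w) - 1*1316164 = 881*125 - 1*1316164 = 110125 - 1316164 = -1206039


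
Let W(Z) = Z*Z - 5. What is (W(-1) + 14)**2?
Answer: 100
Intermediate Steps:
W(Z) = -5 + Z**2 (W(Z) = Z**2 - 5 = -5 + Z**2)
(W(-1) + 14)**2 = ((-5 + (-1)**2) + 14)**2 = ((-5 + 1) + 14)**2 = (-4 + 14)**2 = 10**2 = 100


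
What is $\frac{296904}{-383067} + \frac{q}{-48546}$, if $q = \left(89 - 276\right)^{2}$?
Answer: $- \frac{99673733}{66653658} \approx -1.4954$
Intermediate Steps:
$q = 34969$ ($q = \left(89 - 276\right)^{2} = \left(-187\right)^{2} = 34969$)
$\frac{296904}{-383067} + \frac{q}{-48546} = \frac{296904}{-383067} + \frac{34969}{-48546} = 296904 \left(- \frac{1}{383067}\right) + 34969 \left(- \frac{1}{48546}\right) = - \frac{98968}{127689} - \frac{34969}{48546} = - \frac{99673733}{66653658}$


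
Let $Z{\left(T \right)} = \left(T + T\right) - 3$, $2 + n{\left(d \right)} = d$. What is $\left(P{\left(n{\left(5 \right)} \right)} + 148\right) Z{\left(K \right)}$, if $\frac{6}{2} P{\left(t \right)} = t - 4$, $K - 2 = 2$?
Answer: $\frac{2215}{3} \approx 738.33$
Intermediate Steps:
$K = 4$ ($K = 2 + 2 = 4$)
$n{\left(d \right)} = -2 + d$
$Z{\left(T \right)} = -3 + 2 T$ ($Z{\left(T \right)} = 2 T - 3 = -3 + 2 T$)
$P{\left(t \right)} = - \frac{4}{3} + \frac{t}{3}$ ($P{\left(t \right)} = \frac{t - 4}{3} = \frac{-4 + t}{3} = - \frac{4}{3} + \frac{t}{3}$)
$\left(P{\left(n{\left(5 \right)} \right)} + 148\right) Z{\left(K \right)} = \left(\left(- \frac{4}{3} + \frac{-2 + 5}{3}\right) + 148\right) \left(-3 + 2 \cdot 4\right) = \left(\left(- \frac{4}{3} + \frac{1}{3} \cdot 3\right) + 148\right) \left(-3 + 8\right) = \left(\left(- \frac{4}{3} + 1\right) + 148\right) 5 = \left(- \frac{1}{3} + 148\right) 5 = \frac{443}{3} \cdot 5 = \frac{2215}{3}$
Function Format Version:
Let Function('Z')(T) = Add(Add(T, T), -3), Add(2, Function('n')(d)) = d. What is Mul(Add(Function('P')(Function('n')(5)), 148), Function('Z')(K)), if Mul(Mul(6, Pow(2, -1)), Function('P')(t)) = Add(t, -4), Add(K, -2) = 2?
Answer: Rational(2215, 3) ≈ 738.33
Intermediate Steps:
K = 4 (K = Add(2, 2) = 4)
Function('n')(d) = Add(-2, d)
Function('Z')(T) = Add(-3, Mul(2, T)) (Function('Z')(T) = Add(Mul(2, T), -3) = Add(-3, Mul(2, T)))
Function('P')(t) = Add(Rational(-4, 3), Mul(Rational(1, 3), t)) (Function('P')(t) = Mul(Rational(1, 3), Add(t, -4)) = Mul(Rational(1, 3), Add(-4, t)) = Add(Rational(-4, 3), Mul(Rational(1, 3), t)))
Mul(Add(Function('P')(Function('n')(5)), 148), Function('Z')(K)) = Mul(Add(Add(Rational(-4, 3), Mul(Rational(1, 3), Add(-2, 5))), 148), Add(-3, Mul(2, 4))) = Mul(Add(Add(Rational(-4, 3), Mul(Rational(1, 3), 3)), 148), Add(-3, 8)) = Mul(Add(Add(Rational(-4, 3), 1), 148), 5) = Mul(Add(Rational(-1, 3), 148), 5) = Mul(Rational(443, 3), 5) = Rational(2215, 3)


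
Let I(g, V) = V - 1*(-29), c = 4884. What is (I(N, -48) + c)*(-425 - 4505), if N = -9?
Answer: -23984450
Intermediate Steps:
I(g, V) = 29 + V (I(g, V) = V + 29 = 29 + V)
(I(N, -48) + c)*(-425 - 4505) = ((29 - 48) + 4884)*(-425 - 4505) = (-19 + 4884)*(-4930) = 4865*(-4930) = -23984450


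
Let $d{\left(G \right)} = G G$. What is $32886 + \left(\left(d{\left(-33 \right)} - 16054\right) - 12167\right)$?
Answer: $5754$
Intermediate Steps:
$d{\left(G \right)} = G^{2}$
$32886 + \left(\left(d{\left(-33 \right)} - 16054\right) - 12167\right) = 32886 - \left(28221 - 1089\right) = 32886 + \left(\left(1089 - 16054\right) - 12167\right) = 32886 - 27132 = 5754$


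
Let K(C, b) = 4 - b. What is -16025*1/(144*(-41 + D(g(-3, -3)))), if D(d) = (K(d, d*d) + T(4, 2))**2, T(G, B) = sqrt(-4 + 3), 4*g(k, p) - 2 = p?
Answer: 16563440/4292001 + 1640960*I/1430667 ≈ 3.8591 + 1.147*I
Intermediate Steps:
g(k, p) = 1/2 + p/4
T(G, B) = I (T(G, B) = sqrt(-1) = I)
D(d) = (4 + I - d**2)**2 (D(d) = ((4 - d*d) + I)**2 = ((4 - d**2) + I)**2 = (4 + I - d**2)**2)
-16025*1/(144*(-41 + D(g(-3, -3)))) = -16025*1/(144*(-41 + (4 + I - (1/2 + (1/4)*(-3))**2)**2)) = -16025*1/(144*(-41 + (4 + I - (1/2 - 3/4)**2)**2)) = -16025*1/(144*(-41 + (4 + I - (-1/4)**2)**2)) = -16025*1/(144*(-41 + (4 + I - 1*1/16)**2)) = -16025*1/(144*(-41 + (4 + I - 1/16)**2)) = -16025*1/(144*(-41 + (63/16 + I)**2)) = -16025/(-5904 + 144*(63/16 + I)**2)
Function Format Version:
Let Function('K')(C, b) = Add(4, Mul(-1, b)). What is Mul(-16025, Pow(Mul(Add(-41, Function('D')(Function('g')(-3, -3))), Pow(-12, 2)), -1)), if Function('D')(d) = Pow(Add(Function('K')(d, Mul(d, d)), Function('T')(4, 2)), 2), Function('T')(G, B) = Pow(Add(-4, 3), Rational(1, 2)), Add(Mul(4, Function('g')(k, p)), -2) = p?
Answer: Add(Rational(16563440, 4292001), Mul(Rational(1640960, 1430667), I)) ≈ Add(3.8591, Mul(1.1470, I))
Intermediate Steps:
Function('g')(k, p) = Add(Rational(1, 2), Mul(Rational(1, 4), p))
Function('T')(G, B) = I (Function('T')(G, B) = Pow(-1, Rational(1, 2)) = I)
Function('D')(d) = Pow(Add(4, I, Mul(-1, Pow(d, 2))), 2) (Function('D')(d) = Pow(Add(Add(4, Mul(-1, Mul(d, d))), I), 2) = Pow(Add(Add(4, Mul(-1, Pow(d, 2))), I), 2) = Pow(Add(4, I, Mul(-1, Pow(d, 2))), 2))
Mul(-16025, Pow(Mul(Add(-41, Function('D')(Function('g')(-3, -3))), Pow(-12, 2)), -1)) = Mul(-16025, Pow(Mul(Add(-41, Pow(Add(4, I, Mul(-1, Pow(Add(Rational(1, 2), Mul(Rational(1, 4), -3)), 2))), 2)), Pow(-12, 2)), -1)) = Mul(-16025, Pow(Mul(Add(-41, Pow(Add(4, I, Mul(-1, Pow(Add(Rational(1, 2), Rational(-3, 4)), 2))), 2)), 144), -1)) = Mul(-16025, Pow(Mul(Add(-41, Pow(Add(4, I, Mul(-1, Pow(Rational(-1, 4), 2))), 2)), 144), -1)) = Mul(-16025, Pow(Mul(Add(-41, Pow(Add(4, I, Mul(-1, Rational(1, 16))), 2)), 144), -1)) = Mul(-16025, Pow(Mul(Add(-41, Pow(Add(4, I, Rational(-1, 16)), 2)), 144), -1)) = Mul(-16025, Pow(Mul(Add(-41, Pow(Add(Rational(63, 16), I), 2)), 144), -1)) = Mul(-16025, Pow(Add(-5904, Mul(144, Pow(Add(Rational(63, 16), I), 2))), -1))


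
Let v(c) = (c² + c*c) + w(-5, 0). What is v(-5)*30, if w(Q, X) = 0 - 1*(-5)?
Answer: 1650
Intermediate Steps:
w(Q, X) = 5 (w(Q, X) = 0 + 5 = 5)
v(c) = 5 + 2*c² (v(c) = (c² + c*c) + 5 = (c² + c²) + 5 = 2*c² + 5 = 5 + 2*c²)
v(-5)*30 = (5 + 2*(-5)²)*30 = (5 + 2*25)*30 = (5 + 50)*30 = 55*30 = 1650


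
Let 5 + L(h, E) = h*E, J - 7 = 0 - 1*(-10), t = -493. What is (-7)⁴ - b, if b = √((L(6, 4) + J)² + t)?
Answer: 2401 - √803 ≈ 2372.7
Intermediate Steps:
J = 17 (J = 7 + (0 - 1*(-10)) = 7 + (0 + 10) = 7 + 10 = 17)
L(h, E) = -5 + E*h (L(h, E) = -5 + h*E = -5 + E*h)
b = √803 (b = √(((-5 + 4*6) + 17)² - 493) = √(((-5 + 24) + 17)² - 493) = √((19 + 17)² - 493) = √(36² - 493) = √(1296 - 493) = √803 ≈ 28.337)
(-7)⁴ - b = (-7)⁴ - √803 = 2401 - √803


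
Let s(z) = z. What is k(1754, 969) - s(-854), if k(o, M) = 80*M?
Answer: 78374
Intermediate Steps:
k(1754, 969) - s(-854) = 80*969 - 1*(-854) = 77520 + 854 = 78374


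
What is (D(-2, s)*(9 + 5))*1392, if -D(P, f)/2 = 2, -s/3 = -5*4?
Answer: -77952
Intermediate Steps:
s = 60 (s = -(-15)*4 = -3*(-20) = 60)
D(P, f) = -4 (D(P, f) = -2*2 = -4)
(D(-2, s)*(9 + 5))*1392 = -4*(9 + 5)*1392 = -4*14*1392 = -56*1392 = -77952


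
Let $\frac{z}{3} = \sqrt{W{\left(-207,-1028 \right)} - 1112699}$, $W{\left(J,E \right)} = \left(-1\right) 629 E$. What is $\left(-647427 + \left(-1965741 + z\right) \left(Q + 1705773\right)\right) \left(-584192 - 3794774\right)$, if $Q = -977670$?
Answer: $6267450116870980500 - 9565014844494 i \sqrt{466087} \approx 6.2675 \cdot 10^{18} - 6.5301 \cdot 10^{15} i$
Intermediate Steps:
$W{\left(J,E \right)} = - 629 E$
$z = 3 i \sqrt{466087}$ ($z = 3 \sqrt{\left(-629\right) \left(-1028\right) - 1112699} = 3 \sqrt{646612 - 1112699} = 3 \sqrt{-466087} = 3 i \sqrt{466087} \approx 2048.1 i$)
$\left(-647427 + \left(-1965741 + z\right) \left(Q + 1705773\right)\right) \left(-584192 - 3794774\right) = \left(-647427 + \left(-1965741 + 3 i \sqrt{466087}\right) \left(-977670 + 1705773\right)\right) \left(-584192 - 3794774\right) = \left(-647427 + \left(-1965741 + 3 i \sqrt{466087}\right) 728103\right) \left(-4378966\right) = \left(-647427 - \left(1431261919323 - 2184309 i \sqrt{466087}\right)\right) \left(-4378966\right) = \left(-1431262566750 + 2184309 i \sqrt{466087}\right) \left(-4378966\right) = 6267450116870980500 - 9565014844494 i \sqrt{466087}$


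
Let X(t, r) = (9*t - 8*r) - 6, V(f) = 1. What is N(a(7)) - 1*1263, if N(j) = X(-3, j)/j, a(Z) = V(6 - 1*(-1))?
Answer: -1304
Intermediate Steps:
a(Z) = 1
X(t, r) = -6 - 8*r + 9*t (X(t, r) = (-8*r + 9*t) - 6 = -6 - 8*r + 9*t)
N(j) = (-33 - 8*j)/j (N(j) = (-6 - 8*j + 9*(-3))/j = (-6 - 8*j - 27)/j = (-33 - 8*j)/j)
N(a(7)) - 1*1263 = (-8 - 33/1) - 1*1263 = (-8 - 33*1) - 1263 = (-8 - 33) - 1263 = -41 - 1263 = -1304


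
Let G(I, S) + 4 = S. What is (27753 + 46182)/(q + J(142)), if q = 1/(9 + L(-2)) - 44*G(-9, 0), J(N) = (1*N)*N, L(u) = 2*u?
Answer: 369675/101701 ≈ 3.6349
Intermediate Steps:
J(N) = N² (J(N) = N*N = N²)
G(I, S) = -4 + S
q = 881/5 (q = 1/(9 + 2*(-2)) - 44*(-4 + 0) = 1/(9 - 4) - 44*(-4) = 1/5 + 176 = ⅕ + 176 = 881/5 ≈ 176.20)
(27753 + 46182)/(q + J(142)) = (27753 + 46182)/(881/5 + 142²) = 73935/(881/5 + 20164) = 73935/(101701/5) = 73935*(5/101701) = 369675/101701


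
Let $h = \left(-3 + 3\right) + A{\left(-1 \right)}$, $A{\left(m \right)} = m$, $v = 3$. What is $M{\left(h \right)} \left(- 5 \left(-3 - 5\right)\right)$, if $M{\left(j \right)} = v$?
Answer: $120$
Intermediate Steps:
$h = -1$ ($h = \left(-3 + 3\right) - 1 = 0 - 1 = -1$)
$M{\left(j \right)} = 3$
$M{\left(h \right)} \left(- 5 \left(-3 - 5\right)\right) = 3 \left(- 5 \left(-3 - 5\right)\right) = 3 \left(\left(-5\right) \left(-8\right)\right) = 3 \cdot 40 = 120$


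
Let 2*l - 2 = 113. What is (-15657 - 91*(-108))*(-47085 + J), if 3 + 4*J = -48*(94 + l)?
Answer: 1140239835/4 ≈ 2.8506e+8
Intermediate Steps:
l = 115/2 (l = 1 + (1/2)*113 = 1 + 113/2 = 115/2 ≈ 57.500)
J = -7275/4 (J = -3/4 + (-48*(94 + 115/2))/4 = -3/4 + (-48*303/2)/4 = -3/4 + (1/4)*(-7272) = -3/4 - 1818 = -7275/4 ≈ -1818.8)
(-15657 - 91*(-108))*(-47085 + J) = (-15657 - 91*(-108))*(-47085 - 7275/4) = (-15657 + 9828)*(-195615/4) = -5829*(-195615/4) = 1140239835/4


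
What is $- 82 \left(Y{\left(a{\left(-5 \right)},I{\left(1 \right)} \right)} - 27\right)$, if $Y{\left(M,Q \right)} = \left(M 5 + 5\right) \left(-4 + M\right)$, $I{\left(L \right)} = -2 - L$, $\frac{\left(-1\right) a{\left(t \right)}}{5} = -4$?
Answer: $-135546$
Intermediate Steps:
$a{\left(t \right)} = 20$ ($a{\left(t \right)} = \left(-5\right) \left(-4\right) = 20$)
$Y{\left(M,Q \right)} = \left(-4 + M\right) \left(5 + 5 M\right)$ ($Y{\left(M,Q \right)} = \left(5 M + 5\right) \left(-4 + M\right) = \left(5 + 5 M\right) \left(-4 + M\right) = \left(-4 + M\right) \left(5 + 5 M\right)$)
$- 82 \left(Y{\left(a{\left(-5 \right)},I{\left(1 \right)} \right)} - 27\right) = - 82 \left(\left(-20 - 300 + 5 \cdot 20^{2}\right) - 27\right) = - 82 \left(\left(-20 - 300 + 5 \cdot 400\right) - 27\right) = - 82 \left(\left(-20 - 300 + 2000\right) - 27\right) = - 82 \left(1680 - 27\right) = \left(-82\right) 1653 = -135546$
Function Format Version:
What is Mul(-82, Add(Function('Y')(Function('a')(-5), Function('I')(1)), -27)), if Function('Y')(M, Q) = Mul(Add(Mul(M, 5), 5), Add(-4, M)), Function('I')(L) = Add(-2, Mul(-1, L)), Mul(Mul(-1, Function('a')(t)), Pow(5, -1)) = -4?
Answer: -135546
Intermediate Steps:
Function('a')(t) = 20 (Function('a')(t) = Mul(-5, -4) = 20)
Function('Y')(M, Q) = Mul(Add(-4, M), Add(5, Mul(5, M))) (Function('Y')(M, Q) = Mul(Add(Mul(5, M), 5), Add(-4, M)) = Mul(Add(5, Mul(5, M)), Add(-4, M)) = Mul(Add(-4, M), Add(5, Mul(5, M))))
Mul(-82, Add(Function('Y')(Function('a')(-5), Function('I')(1)), -27)) = Mul(-82, Add(Add(-20, Mul(-15, 20), Mul(5, Pow(20, 2))), -27)) = Mul(-82, Add(Add(-20, -300, Mul(5, 400)), -27)) = Mul(-82, Add(Add(-20, -300, 2000), -27)) = Mul(-82, Add(1680, -27)) = Mul(-82, 1653) = -135546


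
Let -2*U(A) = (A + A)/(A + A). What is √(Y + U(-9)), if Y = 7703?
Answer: √30810/2 ≈ 87.764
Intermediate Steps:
U(A) = -½ (U(A) = -(A + A)/(2*(A + A)) = -2*A/(2*(2*A)) = -2*A*1/(2*A)/2 = -½*1 = -½)
√(Y + U(-9)) = √(7703 - ½) = √(15405/2) = √30810/2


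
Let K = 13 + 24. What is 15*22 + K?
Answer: 367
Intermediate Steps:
K = 37
15*22 + K = 15*22 + 37 = 330 + 37 = 367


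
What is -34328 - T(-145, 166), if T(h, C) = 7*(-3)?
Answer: -34307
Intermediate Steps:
T(h, C) = -21
-34328 - T(-145, 166) = -34328 - 1*(-21) = -34328 + 21 = -34307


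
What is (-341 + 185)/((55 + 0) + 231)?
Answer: -6/11 ≈ -0.54545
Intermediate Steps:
(-341 + 185)/((55 + 0) + 231) = -156/(55 + 231) = -156/286 = -156*1/286 = -6/11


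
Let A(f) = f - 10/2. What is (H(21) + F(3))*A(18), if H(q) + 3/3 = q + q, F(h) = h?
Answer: 572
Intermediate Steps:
A(f) = -5 + f (A(f) = f - 10*1/2 = f - 5 = -5 + f)
H(q) = -1 + 2*q (H(q) = -1 + (q + q) = -1 + 2*q)
(H(21) + F(3))*A(18) = ((-1 + 2*21) + 3)*(-5 + 18) = ((-1 + 42) + 3)*13 = (41 + 3)*13 = 44*13 = 572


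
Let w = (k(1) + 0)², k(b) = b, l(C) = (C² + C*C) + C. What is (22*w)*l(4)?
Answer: 792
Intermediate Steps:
l(C) = C + 2*C² (l(C) = (C² + C²) + C = 2*C² + C = C + 2*C²)
w = 1 (w = (1 + 0)² = 1² = 1)
(22*w)*l(4) = (22*1)*(4*(1 + 2*4)) = 22*(4*(1 + 8)) = 22*(4*9) = 22*36 = 792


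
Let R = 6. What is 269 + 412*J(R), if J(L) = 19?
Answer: 8097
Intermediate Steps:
269 + 412*J(R) = 269 + 412*19 = 269 + 7828 = 8097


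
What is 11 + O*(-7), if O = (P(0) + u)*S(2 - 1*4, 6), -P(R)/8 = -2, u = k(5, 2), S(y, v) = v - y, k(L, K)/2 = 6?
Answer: -1557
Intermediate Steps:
k(L, K) = 12 (k(L, K) = 2*6 = 12)
u = 12
P(R) = 16 (P(R) = -8*(-2) = 16)
O = 224 (O = (16 + 12)*(6 - (2 - 1*4)) = 28*(6 - (2 - 4)) = 28*(6 - 1*(-2)) = 28*(6 + 2) = 28*8 = 224)
11 + O*(-7) = 11 + 224*(-7) = 11 - 1568 = -1557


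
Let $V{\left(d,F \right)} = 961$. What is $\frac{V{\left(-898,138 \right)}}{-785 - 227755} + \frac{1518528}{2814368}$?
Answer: $\frac{10760618171}{20099864460} \approx 0.53536$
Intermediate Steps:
$\frac{V{\left(-898,138 \right)}}{-785 - 227755} + \frac{1518528}{2814368} = \frac{961}{-785 - 227755} + \frac{1518528}{2814368} = \frac{961}{-785 - 227755} + 1518528 \cdot \frac{1}{2814368} = \frac{961}{-228540} + \frac{47454}{87949} = 961 \left(- \frac{1}{228540}\right) + \frac{47454}{87949} = - \frac{961}{228540} + \frac{47454}{87949} = \frac{10760618171}{20099864460}$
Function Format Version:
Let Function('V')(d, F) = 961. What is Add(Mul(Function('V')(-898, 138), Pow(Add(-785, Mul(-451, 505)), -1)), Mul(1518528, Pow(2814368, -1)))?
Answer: Rational(10760618171, 20099864460) ≈ 0.53536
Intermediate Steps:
Add(Mul(Function('V')(-898, 138), Pow(Add(-785, Mul(-451, 505)), -1)), Mul(1518528, Pow(2814368, -1))) = Add(Mul(961, Pow(Add(-785, Mul(-451, 505)), -1)), Mul(1518528, Pow(2814368, -1))) = Add(Mul(961, Pow(Add(-785, -227755), -1)), Mul(1518528, Rational(1, 2814368))) = Add(Mul(961, Pow(-228540, -1)), Rational(47454, 87949)) = Add(Mul(961, Rational(-1, 228540)), Rational(47454, 87949)) = Add(Rational(-961, 228540), Rational(47454, 87949)) = Rational(10760618171, 20099864460)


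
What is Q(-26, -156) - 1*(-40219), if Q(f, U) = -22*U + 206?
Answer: 43857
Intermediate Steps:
Q(f, U) = 206 - 22*U
Q(-26, -156) - 1*(-40219) = (206 - 22*(-156)) - 1*(-40219) = (206 + 3432) + 40219 = 3638 + 40219 = 43857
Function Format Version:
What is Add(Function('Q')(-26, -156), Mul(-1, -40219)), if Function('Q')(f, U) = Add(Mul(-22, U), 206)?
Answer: 43857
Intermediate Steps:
Function('Q')(f, U) = Add(206, Mul(-22, U))
Add(Function('Q')(-26, -156), Mul(-1, -40219)) = Add(Add(206, Mul(-22, -156)), Mul(-1, -40219)) = Add(Add(206, 3432), 40219) = Add(3638, 40219) = 43857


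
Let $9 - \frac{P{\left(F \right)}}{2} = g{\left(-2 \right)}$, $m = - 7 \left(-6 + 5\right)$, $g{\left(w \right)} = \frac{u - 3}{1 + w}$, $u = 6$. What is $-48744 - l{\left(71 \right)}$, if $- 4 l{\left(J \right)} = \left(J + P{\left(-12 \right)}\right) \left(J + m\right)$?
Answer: $- \frac{93783}{2} \approx -46892.0$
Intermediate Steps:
$g{\left(w \right)} = \frac{3}{1 + w}$ ($g{\left(w \right)} = \frac{6 - 3}{1 + w} = \frac{3}{1 + w}$)
$m = 7$ ($m = \left(-7\right) \left(-1\right) = 7$)
$P{\left(F \right)} = 24$ ($P{\left(F \right)} = 18 - 2 \frac{3}{1 - 2} = 18 - 2 \frac{3}{-1} = 18 - 2 \cdot 3 \left(-1\right) = 18 - -6 = 18 + 6 = 24$)
$l{\left(J \right)} = - \frac{\left(7 + J\right) \left(24 + J\right)}{4}$ ($l{\left(J \right)} = - \frac{\left(J + 24\right) \left(J + 7\right)}{4} = - \frac{\left(24 + J\right) \left(7 + J\right)}{4} = - \frac{\left(7 + J\right) \left(24 + J\right)}{4}$)
$-48744 - l{\left(71 \right)} = -48744 - \left(-42 - \frac{2201}{4} - \frac{71^{2}}{4}\right) = -48744 - \left(-42 - \frac{2201}{4} - \frac{5041}{4}\right) = -48744 - - \frac{3705}{2} = -48744 + \frac{3705}{2} = - \frac{93783}{2}$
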